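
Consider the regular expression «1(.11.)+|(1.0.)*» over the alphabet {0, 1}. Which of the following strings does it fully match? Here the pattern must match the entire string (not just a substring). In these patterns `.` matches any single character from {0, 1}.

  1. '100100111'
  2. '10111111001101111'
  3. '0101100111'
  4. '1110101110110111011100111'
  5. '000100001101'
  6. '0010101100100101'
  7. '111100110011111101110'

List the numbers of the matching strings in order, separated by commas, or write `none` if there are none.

1 → no match
2 → match
3 → no match
4 → no match
5 → no match
6 → no match
7 → match

2, 7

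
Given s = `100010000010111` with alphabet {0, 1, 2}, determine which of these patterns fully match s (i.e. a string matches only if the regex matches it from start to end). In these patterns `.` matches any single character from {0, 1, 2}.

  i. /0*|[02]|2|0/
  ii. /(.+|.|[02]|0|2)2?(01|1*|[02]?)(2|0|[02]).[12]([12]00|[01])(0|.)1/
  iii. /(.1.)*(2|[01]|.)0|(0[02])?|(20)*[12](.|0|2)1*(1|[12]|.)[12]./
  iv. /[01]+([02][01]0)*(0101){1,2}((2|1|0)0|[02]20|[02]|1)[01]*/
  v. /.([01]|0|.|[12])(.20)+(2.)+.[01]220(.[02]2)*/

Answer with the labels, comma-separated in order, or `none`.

i → no match
ii → no match
iii → no match
iv → match
v → no match

iv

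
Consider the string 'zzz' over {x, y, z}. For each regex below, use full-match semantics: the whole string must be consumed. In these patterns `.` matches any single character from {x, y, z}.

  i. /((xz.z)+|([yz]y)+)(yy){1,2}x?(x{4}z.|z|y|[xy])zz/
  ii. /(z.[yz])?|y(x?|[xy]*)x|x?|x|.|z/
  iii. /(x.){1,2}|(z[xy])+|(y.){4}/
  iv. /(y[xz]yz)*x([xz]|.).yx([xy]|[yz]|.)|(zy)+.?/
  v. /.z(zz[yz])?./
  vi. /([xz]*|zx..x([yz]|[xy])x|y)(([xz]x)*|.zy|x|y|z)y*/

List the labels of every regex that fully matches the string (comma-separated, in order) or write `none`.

i → no match
ii → match
iii → no match
iv → no match
v → match
vi → match

ii, v, vi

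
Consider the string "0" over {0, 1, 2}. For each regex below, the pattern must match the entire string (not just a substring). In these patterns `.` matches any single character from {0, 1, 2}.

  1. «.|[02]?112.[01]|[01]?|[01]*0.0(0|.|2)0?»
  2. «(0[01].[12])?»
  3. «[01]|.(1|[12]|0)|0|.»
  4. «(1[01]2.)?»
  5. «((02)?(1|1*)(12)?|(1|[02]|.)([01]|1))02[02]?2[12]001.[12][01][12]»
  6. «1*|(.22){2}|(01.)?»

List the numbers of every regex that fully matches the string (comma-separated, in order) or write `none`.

1, 3

1 → match
2 → no match
3 → match
4 → no match
5 → no match
6 → no match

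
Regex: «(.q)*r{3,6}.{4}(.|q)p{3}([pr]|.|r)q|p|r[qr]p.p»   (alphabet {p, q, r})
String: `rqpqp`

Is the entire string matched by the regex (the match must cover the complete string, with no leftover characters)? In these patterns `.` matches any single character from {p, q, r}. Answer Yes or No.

Yes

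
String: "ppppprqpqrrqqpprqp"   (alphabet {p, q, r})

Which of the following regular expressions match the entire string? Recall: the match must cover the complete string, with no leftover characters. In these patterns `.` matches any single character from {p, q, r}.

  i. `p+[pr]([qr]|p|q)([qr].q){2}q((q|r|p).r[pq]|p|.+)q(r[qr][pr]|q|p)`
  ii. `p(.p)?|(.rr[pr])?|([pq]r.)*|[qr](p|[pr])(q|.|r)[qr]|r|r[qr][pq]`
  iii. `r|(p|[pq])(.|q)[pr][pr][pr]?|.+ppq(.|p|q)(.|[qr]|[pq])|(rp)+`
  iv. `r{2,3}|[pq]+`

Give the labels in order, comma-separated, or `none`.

i → match
ii → no match
iii → no match
iv → no match

i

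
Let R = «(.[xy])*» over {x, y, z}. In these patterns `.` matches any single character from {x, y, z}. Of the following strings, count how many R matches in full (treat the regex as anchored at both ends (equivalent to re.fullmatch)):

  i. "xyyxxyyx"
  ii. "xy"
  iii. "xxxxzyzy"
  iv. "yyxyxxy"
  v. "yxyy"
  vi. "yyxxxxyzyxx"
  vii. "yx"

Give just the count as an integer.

5

i → match
ii → match
iii → match
iv → no match
v → match
vi → no match
vii → match
Total matched: 5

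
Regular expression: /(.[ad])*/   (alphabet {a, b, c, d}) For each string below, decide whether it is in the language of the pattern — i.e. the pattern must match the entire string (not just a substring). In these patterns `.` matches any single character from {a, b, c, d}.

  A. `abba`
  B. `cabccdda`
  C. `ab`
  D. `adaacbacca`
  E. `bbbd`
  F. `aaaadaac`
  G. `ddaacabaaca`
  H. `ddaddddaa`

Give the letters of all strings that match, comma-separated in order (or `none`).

A → no match
B → no match
C → no match
D → no match
E → no match
F → no match
G → no match
H → no match

none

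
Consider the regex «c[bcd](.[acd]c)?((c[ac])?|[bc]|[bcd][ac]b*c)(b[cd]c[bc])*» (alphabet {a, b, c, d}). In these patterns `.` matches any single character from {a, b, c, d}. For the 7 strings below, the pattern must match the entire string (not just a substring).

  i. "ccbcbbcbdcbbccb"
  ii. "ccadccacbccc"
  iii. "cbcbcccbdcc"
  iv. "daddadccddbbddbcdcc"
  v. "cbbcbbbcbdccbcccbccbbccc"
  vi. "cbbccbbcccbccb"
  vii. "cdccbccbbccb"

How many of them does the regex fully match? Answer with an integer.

i → match
ii → match
iii → match
iv → no match — must start with "c"
v → match
vi → match
vii → match
Total matched: 6

6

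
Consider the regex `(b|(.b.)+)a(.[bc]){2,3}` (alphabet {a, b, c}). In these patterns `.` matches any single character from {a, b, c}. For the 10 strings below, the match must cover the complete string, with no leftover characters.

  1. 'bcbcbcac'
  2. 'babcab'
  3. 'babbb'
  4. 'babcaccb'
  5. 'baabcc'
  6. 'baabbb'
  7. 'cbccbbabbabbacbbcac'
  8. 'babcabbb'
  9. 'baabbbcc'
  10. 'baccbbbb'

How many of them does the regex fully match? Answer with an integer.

1 → no match
2 → match
3 → no match
4 → match
5 → match
6 → match
7 → match
8 → match
9 → match
10 → match
Total matched: 8

8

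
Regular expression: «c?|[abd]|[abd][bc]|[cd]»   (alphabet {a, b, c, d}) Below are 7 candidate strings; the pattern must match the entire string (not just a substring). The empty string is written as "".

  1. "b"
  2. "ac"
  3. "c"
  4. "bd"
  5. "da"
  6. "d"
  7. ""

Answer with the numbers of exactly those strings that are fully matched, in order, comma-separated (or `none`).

1 → match
2 → match
3 → match
4 → no match
5 → no match
6 → match
7 → match

1, 2, 3, 6, 7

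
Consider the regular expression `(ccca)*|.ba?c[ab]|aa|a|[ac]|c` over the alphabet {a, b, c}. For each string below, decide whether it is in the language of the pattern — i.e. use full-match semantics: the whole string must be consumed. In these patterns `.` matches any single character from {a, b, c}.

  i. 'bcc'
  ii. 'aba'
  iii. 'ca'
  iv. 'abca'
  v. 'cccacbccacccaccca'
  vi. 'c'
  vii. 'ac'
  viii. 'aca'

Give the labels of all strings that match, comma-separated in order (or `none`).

i. 'bcc' → no match
ii. 'aba' → no match
iii. 'ca' → no match
iv. 'abca' → match
v → no match
vi. 'c' → match
vii. 'ac' → no match
viii. 'aca' → no match

iv, vi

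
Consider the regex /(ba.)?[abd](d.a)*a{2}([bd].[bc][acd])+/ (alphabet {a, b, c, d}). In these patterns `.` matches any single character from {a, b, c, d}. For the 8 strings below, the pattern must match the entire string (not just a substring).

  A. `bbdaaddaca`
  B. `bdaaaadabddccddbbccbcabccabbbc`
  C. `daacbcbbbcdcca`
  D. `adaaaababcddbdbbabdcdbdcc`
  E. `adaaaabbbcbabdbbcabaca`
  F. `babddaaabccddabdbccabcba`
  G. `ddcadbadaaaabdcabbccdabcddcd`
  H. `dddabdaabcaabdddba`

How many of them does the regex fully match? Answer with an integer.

A → no match
B → no match
C → no match
D → no match
E → match
F → no match
G → match
H → no match
Total matched: 2

2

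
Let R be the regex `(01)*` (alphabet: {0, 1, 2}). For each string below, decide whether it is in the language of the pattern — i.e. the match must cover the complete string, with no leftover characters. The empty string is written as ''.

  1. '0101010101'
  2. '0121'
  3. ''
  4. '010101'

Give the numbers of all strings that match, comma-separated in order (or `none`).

1 → match
2 → no match
3 → match
4 → match

1, 3, 4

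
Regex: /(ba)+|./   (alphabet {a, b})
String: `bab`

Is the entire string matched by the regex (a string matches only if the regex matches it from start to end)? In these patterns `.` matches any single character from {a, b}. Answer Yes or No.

No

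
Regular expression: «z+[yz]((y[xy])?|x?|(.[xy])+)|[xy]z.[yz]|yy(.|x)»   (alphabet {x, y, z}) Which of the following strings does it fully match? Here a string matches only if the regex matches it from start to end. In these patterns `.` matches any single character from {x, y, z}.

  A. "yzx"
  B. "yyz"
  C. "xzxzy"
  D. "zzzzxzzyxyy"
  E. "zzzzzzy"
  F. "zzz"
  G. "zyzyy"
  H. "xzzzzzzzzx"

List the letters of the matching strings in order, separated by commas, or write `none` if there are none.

B, E, F

A → no match
B → match
C → no match
D → no match
E → match
F → match
G → no match
H → no match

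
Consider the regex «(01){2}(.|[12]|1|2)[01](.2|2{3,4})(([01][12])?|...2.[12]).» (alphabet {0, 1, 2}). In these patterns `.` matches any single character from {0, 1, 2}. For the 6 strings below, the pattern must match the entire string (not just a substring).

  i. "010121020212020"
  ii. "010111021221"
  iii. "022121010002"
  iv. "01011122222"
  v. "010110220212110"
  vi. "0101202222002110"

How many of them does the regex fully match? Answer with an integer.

i → match
ii. "010111021221" → no match
iii. "022121010002" → no match — must start with "01"
iv. "01011122222" → match
v → match
vi → match
Total matched: 4

4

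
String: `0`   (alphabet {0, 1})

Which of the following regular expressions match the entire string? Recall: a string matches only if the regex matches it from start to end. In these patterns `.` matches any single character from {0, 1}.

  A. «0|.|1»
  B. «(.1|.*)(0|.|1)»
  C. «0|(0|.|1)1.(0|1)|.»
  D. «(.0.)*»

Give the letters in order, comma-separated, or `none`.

A, B, C

A → match
B → match
C → match
D → no match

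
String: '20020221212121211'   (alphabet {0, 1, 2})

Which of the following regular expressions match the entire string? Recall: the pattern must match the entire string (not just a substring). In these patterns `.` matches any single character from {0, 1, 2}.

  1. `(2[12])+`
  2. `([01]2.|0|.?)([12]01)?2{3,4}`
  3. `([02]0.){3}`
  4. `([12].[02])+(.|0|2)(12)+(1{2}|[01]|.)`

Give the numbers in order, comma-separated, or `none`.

4

1 → no match
2 → no match — must end with '2'
3 → no match
4 → match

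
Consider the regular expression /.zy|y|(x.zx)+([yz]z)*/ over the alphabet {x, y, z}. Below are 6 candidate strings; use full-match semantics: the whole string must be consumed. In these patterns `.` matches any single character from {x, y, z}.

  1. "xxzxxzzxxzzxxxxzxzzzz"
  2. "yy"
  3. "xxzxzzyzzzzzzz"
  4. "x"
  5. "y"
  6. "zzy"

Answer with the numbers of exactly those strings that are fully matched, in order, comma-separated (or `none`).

3, 5, 6

1 → no match
2 → no match
3 → match
4 → no match
5 → match
6 → match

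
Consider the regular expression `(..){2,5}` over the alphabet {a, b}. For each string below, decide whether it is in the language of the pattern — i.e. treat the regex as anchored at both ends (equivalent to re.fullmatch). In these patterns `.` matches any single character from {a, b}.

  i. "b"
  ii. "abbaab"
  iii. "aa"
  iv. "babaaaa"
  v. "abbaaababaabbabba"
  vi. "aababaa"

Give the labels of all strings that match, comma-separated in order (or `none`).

ii

i → no match
ii → match
iii → no match
iv → no match
v → no match
vi → no match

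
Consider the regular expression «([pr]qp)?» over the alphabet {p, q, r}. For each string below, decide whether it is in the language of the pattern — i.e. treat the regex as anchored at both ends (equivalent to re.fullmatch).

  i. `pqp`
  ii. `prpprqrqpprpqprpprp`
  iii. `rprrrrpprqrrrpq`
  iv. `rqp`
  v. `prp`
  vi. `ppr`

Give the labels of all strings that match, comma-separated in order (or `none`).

i, iv

i → match
ii → no match
iii → no match
iv → match
v → no match
vi → no match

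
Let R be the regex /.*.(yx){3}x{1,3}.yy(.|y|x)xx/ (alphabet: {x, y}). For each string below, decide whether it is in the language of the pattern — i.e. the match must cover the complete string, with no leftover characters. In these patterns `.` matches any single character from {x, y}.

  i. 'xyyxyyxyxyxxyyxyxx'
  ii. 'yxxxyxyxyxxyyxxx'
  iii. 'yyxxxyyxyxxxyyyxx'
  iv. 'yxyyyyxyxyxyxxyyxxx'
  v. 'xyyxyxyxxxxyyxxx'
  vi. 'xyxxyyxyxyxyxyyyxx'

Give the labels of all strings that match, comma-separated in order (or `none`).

v

i → no match
ii → no match
iii → no match
iv → no match
v → match
vi → no match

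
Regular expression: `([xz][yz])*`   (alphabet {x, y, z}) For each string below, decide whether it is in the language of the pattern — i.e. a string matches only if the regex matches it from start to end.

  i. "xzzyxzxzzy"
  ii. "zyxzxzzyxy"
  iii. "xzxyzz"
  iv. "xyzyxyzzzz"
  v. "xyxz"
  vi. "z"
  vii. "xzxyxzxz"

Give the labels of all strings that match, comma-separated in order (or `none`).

i, ii, iii, iv, v, vii

i → match
ii → match
iii → match
iv → match
v → match
vi → no match
vii → match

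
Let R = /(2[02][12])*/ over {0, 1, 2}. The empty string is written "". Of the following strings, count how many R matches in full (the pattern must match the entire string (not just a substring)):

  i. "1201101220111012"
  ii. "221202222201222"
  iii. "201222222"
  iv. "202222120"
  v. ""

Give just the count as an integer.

3

i → no match
ii → match
iii → match
iv → no match
v → match
Total matched: 3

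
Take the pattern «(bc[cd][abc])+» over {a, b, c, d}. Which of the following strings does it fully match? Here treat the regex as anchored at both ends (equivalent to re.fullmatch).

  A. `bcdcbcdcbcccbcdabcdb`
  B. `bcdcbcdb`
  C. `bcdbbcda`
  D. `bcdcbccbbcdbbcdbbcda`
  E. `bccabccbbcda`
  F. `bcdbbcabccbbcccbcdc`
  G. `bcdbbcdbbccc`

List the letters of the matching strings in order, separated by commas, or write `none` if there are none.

A, B, C, D, E, G

A → match
B. `bcdcbcdb` → match
C. `bcdbbcda` → match
D → match
E. `bccabccbbcda` → match
F → no match
G. `bcdbbcdbbccc` → match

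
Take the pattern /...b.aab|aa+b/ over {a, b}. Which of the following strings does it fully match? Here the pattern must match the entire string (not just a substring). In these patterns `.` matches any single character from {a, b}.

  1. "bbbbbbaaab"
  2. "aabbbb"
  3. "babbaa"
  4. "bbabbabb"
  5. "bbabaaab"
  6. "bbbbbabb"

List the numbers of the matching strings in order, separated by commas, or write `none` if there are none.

5

1. "bbbbbbaaab" → no match
2. "aabbbb" → no match
3. "babbaa" → no match
4. "bbabbabb" → no match
5. "bbabaaab" → match
6. "bbbbbabb" → no match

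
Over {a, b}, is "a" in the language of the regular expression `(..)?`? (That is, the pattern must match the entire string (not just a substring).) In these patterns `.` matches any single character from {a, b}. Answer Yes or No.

No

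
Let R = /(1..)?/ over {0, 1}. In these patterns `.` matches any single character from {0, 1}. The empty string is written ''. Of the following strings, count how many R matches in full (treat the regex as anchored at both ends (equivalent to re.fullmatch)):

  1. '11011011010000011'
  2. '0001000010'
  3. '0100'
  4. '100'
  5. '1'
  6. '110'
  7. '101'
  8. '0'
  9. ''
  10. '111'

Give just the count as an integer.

5

1 → no match
2 → no match
3 → no match
4 → match
5 → no match
6 → match
7 → match
8 → no match
9 → match
10 → match
Total matched: 5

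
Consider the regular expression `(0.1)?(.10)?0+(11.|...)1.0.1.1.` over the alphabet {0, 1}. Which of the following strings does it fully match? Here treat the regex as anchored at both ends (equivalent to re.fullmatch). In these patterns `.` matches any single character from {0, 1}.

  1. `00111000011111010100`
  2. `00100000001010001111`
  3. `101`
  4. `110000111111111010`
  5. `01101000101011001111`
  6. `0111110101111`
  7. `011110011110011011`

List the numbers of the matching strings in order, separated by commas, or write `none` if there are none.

2, 7

1 → no match
2 → match
3 → no match
4 → no match
5 → no match
6 → no match
7 → match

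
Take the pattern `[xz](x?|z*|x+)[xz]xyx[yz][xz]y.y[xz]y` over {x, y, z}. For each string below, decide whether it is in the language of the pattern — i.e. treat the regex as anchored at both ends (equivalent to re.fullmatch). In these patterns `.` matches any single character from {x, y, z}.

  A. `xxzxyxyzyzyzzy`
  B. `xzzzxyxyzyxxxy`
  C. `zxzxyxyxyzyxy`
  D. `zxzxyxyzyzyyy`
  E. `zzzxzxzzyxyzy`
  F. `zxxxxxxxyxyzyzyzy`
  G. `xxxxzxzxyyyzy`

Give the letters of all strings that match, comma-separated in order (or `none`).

A → no match
B → no match
C → match
D → no match
E → no match
F → match
G → no match

C, F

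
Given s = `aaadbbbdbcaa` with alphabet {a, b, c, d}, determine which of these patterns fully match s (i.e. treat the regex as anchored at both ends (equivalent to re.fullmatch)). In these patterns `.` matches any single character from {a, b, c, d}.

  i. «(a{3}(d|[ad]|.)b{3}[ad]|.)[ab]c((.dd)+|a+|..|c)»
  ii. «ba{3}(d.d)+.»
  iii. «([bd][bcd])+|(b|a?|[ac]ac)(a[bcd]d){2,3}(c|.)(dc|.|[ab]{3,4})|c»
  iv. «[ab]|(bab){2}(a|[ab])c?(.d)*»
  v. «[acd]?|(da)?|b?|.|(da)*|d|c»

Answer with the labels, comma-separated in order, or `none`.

i

i → match
ii → no match — must start with `ba`
iii → no match
iv → no match
v → no match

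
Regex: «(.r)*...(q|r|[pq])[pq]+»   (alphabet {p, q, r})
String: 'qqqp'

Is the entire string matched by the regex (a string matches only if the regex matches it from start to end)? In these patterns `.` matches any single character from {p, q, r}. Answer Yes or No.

No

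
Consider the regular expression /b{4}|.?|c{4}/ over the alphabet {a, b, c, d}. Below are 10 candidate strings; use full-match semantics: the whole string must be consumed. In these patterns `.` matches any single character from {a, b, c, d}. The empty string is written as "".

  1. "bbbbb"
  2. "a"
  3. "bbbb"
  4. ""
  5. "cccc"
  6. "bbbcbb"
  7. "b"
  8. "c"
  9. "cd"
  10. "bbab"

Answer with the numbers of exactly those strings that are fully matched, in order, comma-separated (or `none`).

1. "bbbbb" → no match
2. "a" → match
3. "bbbb" → match
4. "" → match
5. "cccc" → match
6. "bbbcbb" → no match
7. "b" → match
8. "c" → match
9. "cd" → no match
10. "bbab" → no match

2, 3, 4, 5, 7, 8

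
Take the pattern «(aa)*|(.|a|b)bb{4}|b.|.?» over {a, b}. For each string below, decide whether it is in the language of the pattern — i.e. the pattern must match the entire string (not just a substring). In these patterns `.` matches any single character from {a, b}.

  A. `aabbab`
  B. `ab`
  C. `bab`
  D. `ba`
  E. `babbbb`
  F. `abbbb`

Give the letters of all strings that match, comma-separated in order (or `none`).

A → no match
B → no match
C → no match
D → match
E → no match
F → no match

D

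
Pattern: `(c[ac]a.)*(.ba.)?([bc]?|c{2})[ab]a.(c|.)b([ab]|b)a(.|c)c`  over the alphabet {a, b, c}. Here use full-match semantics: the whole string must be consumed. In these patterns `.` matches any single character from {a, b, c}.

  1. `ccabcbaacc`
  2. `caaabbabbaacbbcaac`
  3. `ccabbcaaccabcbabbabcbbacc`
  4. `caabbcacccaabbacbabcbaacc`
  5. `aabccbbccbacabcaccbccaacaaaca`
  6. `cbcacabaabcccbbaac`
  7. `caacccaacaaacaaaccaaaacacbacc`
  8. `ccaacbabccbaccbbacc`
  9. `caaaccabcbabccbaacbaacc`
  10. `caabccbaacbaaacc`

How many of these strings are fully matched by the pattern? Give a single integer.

1 → no match
2 → no match
3 → no match
4 → no match
5 → no match — must end with `c`
6 → no match
7 → no match
8 → match
9 → match
10 → no match
Total matched: 2

2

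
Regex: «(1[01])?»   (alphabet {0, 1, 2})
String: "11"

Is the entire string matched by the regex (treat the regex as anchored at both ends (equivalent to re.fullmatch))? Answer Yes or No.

Yes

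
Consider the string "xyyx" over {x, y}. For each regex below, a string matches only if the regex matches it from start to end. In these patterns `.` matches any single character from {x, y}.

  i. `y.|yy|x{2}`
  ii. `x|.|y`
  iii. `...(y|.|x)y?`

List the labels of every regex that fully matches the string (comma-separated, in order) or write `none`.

iii

i → no match
ii → no match
iii → match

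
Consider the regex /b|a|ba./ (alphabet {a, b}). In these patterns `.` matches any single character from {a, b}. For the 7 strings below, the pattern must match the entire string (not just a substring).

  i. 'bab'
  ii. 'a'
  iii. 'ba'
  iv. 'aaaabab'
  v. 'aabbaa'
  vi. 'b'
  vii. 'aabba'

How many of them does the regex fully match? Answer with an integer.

i → match
ii → match
iii → no match
iv → no match
v → no match
vi → match
vii → no match
Total matched: 3

3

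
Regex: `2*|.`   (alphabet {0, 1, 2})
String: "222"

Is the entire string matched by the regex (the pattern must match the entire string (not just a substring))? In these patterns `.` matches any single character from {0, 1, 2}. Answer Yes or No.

Yes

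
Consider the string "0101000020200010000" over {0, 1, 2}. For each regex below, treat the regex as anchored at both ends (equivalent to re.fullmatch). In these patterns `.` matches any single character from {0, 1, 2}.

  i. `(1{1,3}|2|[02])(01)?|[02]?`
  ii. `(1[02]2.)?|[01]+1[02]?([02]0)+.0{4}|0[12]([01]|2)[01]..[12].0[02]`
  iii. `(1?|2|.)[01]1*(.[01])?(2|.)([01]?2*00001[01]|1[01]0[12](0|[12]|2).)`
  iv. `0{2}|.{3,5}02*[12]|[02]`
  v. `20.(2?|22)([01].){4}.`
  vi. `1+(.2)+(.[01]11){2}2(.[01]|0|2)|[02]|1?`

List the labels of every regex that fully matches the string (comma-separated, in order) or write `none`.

i → no match
ii → match
iii → no match
iv → no match
v → no match — must start with "20"
vi → no match

ii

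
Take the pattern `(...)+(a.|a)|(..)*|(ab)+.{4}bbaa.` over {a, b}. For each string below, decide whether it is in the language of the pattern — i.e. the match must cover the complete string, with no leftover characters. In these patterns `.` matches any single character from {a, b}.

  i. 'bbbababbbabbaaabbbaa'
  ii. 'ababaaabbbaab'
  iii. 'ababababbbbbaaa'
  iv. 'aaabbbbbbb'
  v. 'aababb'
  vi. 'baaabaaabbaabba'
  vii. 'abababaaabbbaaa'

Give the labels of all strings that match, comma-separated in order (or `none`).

i → match
ii → match
iii → match
iv → match
v → match
vi → no match
vii → match

i, ii, iii, iv, v, vii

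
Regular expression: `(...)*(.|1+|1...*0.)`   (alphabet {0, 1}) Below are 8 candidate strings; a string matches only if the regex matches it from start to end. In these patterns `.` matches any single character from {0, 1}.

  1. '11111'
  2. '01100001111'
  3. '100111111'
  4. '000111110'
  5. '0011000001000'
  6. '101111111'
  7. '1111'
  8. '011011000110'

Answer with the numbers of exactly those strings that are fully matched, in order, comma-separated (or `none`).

1, 2, 3, 5, 6, 7

1. '11111' → match
2. '01100001111' → match
3. '100111111' → match
4. '000111110' → no match
5 → match
6. '101111111' → match
7. '1111' → match
8. '011011000110' → no match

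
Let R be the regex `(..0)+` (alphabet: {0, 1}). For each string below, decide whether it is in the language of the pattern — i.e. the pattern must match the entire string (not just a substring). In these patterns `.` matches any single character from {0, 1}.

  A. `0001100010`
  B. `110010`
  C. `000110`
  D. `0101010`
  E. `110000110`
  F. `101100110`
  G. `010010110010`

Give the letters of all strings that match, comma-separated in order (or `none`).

B, C, E, G

A → no match
B → match
C → match
D → no match
E → match
F → no match
G → match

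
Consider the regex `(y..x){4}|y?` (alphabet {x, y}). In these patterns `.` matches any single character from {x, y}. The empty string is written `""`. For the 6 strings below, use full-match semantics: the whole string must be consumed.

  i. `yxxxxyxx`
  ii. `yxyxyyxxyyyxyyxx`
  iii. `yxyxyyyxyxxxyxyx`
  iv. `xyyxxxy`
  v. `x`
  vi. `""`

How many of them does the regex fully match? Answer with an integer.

3

i → no match
ii → match
iii → match
iv → no match
v → no match
vi → match
Total matched: 3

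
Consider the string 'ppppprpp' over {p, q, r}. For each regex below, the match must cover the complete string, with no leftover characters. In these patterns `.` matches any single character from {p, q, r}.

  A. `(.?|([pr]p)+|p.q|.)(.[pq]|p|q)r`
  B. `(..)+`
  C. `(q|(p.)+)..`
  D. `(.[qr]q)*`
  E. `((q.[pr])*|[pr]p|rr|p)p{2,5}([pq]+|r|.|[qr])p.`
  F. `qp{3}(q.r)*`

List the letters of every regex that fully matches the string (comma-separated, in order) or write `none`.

A → no match — must end with 'r'
B → match
C → match
D → no match
E → match
F → no match — must start with 'qp'

B, C, E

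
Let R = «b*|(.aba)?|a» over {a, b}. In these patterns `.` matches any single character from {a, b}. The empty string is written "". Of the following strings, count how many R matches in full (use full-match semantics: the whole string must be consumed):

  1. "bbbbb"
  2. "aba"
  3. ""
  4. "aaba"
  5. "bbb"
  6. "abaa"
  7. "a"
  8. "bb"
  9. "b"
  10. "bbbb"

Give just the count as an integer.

8

1 → match
2 → no match
3 → match
4 → match
5 → match
6 → no match
7 → match
8 → match
9 → match
10 → match
Total matched: 8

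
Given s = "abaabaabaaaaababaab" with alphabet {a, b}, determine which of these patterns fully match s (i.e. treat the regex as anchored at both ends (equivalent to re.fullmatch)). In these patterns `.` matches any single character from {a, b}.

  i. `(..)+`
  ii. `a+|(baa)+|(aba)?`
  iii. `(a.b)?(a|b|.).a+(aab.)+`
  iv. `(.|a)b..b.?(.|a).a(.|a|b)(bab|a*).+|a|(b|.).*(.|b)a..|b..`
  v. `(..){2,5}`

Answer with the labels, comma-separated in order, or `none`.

i → no match
ii → no match
iii → no match
iv → match
v → no match

iv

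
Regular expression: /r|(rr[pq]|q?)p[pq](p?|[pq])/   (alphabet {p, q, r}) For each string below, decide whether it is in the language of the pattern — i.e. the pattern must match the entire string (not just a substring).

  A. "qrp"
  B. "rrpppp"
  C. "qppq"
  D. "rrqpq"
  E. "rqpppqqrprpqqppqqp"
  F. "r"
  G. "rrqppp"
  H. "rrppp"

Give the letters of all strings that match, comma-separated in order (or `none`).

B, C, D, F, G, H

A → no match
B → match
C → match
D → match
E → no match
F → match
G → match
H → match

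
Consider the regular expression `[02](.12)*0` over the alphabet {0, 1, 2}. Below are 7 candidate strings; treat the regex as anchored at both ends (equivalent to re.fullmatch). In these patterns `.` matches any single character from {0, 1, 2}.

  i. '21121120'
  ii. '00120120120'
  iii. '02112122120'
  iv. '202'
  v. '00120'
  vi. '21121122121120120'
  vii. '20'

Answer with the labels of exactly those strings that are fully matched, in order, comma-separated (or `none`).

i, ii, v, vi, vii

i → match
ii → match
iii → no match
iv → no match — must end with '0'
v → match
vi → match
vii → match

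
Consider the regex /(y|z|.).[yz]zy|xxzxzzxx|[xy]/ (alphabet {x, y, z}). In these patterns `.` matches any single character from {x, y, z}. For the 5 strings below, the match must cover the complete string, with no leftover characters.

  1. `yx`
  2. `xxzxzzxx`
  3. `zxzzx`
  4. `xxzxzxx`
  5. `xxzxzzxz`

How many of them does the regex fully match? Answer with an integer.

1. `yx` → no match
2. `xxzxzzxx` → match
3. `zxzzx` → no match
4. `xxzxzxx` → no match
5. `xxzxzzxz` → no match
Total matched: 1

1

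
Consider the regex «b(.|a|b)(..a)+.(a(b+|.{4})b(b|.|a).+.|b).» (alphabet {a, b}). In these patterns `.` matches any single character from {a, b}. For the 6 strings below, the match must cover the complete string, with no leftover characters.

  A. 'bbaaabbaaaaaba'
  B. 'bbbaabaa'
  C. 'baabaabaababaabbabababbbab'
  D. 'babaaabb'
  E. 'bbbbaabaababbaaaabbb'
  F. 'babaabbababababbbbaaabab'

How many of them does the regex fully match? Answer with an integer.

A → match
B → no match
C → match
D → match
E → match
F → match
Total matched: 5

5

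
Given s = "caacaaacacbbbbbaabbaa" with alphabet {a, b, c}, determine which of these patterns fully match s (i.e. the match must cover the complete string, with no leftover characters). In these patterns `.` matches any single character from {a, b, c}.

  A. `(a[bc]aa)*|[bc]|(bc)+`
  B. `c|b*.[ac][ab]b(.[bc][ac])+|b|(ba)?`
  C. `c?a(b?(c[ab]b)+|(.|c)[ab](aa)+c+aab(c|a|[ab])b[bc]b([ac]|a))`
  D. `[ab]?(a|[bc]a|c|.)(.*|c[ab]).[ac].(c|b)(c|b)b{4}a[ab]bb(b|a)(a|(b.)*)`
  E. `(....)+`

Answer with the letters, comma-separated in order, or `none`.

A → no match
B → no match
C → no match
D → match
E → no match

D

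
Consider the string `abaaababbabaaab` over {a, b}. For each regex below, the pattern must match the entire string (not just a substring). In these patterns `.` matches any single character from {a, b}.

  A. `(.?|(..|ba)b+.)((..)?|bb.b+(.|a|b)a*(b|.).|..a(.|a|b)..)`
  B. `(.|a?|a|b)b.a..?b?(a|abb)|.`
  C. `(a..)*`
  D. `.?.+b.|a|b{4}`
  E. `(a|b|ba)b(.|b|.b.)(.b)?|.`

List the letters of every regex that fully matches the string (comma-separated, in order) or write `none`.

A → no match
B → no match
C → match
D → no match
E → no match

C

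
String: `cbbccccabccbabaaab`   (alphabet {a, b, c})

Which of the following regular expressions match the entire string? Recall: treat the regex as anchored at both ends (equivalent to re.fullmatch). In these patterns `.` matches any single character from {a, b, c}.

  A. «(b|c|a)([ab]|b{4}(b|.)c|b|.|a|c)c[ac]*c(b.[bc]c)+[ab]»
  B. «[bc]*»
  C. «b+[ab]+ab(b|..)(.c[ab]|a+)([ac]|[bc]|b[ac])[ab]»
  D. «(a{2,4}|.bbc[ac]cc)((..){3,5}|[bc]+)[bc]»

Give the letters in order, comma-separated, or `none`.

D

A → no match
B → no match
C → no match — must start with `b`
D → match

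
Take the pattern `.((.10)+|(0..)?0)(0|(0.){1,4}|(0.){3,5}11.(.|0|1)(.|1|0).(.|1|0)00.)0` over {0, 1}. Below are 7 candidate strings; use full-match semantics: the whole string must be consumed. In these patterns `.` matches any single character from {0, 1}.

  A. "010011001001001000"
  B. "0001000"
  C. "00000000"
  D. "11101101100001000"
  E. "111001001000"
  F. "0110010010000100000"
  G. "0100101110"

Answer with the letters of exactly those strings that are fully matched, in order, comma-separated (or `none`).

A → no match
B → match
C → match
D → match
E → match
F → match
G → no match

B, C, D, E, F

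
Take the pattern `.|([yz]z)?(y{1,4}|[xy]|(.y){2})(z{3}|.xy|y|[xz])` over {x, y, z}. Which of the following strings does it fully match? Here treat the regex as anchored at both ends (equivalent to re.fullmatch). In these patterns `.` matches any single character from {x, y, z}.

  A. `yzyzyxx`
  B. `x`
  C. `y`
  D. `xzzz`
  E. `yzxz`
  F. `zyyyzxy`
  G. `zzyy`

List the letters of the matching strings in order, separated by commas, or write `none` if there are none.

B, C, D, E, F, G

A → no match
B → match
C → match
D → match
E → match
F → match
G → match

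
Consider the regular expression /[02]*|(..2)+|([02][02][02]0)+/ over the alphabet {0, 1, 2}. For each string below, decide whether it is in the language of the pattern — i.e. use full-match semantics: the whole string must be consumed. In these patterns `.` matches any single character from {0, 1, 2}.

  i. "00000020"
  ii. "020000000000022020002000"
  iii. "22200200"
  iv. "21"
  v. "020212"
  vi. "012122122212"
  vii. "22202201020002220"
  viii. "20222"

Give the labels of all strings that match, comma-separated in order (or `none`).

i → match
ii → match
iii → match
iv → no match
v → no match
vi → match
vii → no match
viii → match

i, ii, iii, vi, viii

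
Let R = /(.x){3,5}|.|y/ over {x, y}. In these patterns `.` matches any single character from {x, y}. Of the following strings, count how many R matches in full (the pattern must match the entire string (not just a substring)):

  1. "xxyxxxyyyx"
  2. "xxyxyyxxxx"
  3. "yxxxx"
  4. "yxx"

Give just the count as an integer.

1 → no match
2 → no match
3 → no match
4 → no match
Total matched: 0

0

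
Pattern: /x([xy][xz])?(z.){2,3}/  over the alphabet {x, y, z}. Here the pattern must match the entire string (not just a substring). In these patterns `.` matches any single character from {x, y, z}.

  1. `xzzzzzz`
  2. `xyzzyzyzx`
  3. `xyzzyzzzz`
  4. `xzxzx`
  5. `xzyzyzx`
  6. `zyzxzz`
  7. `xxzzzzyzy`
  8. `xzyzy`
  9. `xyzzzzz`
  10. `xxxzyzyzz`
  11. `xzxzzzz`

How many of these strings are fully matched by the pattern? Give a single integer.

10

1 → match
2 → match
3 → match
4 → match
5 → match
6 → no match — must start with `x`
7 → match
8 → match
9 → match
10 → match
11 → match
Total matched: 10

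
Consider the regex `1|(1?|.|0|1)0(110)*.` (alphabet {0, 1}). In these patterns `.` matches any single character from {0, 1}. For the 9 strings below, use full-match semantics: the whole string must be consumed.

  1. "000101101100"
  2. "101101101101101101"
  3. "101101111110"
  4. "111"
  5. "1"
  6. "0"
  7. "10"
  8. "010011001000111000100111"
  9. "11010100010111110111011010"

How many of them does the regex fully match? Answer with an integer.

2

1 → no match
2 → match
3 → no match
4 → no match
5 → match
6 → no match
7 → no match
8 → no match
9 → no match
Total matched: 2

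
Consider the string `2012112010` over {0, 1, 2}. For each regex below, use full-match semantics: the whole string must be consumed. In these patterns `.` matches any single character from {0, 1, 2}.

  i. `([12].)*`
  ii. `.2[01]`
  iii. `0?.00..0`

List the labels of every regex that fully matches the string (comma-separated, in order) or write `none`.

i → match
ii → no match
iii → no match

i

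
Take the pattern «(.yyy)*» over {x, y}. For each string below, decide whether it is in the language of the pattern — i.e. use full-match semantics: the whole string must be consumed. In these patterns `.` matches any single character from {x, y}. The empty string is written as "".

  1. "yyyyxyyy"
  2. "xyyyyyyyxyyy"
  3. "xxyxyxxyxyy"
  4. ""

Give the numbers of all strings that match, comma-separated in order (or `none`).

1 → match
2 → match
3 → no match
4 → match

1, 2, 4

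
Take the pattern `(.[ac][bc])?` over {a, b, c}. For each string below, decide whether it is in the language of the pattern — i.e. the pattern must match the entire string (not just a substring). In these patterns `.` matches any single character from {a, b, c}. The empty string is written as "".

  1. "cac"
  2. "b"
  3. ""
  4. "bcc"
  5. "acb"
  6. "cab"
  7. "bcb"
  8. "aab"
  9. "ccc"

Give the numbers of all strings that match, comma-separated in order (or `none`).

1, 3, 4, 5, 6, 7, 8, 9

1 → match
2 → no match
3 → match
4 → match
5 → match
6 → match
7 → match
8 → match
9 → match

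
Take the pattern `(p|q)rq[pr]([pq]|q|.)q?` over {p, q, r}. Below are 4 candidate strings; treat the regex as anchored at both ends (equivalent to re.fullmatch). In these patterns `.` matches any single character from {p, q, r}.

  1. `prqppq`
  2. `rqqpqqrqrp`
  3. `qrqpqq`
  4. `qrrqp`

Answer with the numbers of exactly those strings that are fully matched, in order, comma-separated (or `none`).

1 → match
2 → no match
3 → match
4 → no match

1, 3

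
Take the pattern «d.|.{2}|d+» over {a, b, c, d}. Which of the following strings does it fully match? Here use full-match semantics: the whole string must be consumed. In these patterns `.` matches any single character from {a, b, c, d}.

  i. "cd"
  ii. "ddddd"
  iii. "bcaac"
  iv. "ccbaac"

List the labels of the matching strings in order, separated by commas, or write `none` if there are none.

i → match
ii → match
iii → no match
iv → no match

i, ii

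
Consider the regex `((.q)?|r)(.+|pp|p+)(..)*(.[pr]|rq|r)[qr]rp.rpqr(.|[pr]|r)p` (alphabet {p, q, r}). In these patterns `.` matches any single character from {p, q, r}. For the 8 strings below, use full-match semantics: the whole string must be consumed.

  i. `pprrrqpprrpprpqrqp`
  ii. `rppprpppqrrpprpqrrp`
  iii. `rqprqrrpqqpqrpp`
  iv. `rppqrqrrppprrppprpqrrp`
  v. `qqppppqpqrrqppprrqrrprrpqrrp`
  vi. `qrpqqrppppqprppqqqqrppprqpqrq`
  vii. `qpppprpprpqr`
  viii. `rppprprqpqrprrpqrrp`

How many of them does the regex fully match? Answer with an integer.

3

i → match
ii → no match
iii → no match
iv → no match
v → match
vi → no match — must end with `p`
vii → no match — must end with `p`
viii → match
Total matched: 3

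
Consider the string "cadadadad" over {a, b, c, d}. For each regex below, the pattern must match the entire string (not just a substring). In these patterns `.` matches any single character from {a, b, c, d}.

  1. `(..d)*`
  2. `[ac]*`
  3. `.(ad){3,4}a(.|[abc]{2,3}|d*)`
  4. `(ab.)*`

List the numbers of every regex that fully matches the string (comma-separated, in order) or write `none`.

1 → no match
2 → no match
3 → match
4 → no match

3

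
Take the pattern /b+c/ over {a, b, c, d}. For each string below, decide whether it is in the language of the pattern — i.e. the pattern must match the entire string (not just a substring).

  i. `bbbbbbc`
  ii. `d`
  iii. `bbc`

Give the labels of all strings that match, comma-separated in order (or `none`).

i, iii

i → match
ii → no match — must start with `b`
iii → match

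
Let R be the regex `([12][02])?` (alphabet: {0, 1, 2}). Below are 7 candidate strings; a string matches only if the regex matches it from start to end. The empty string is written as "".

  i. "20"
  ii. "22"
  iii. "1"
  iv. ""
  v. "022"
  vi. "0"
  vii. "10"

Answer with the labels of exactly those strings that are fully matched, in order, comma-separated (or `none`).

i → match
ii → match
iii → no match
iv → match
v → no match
vi → no match
vii → match

i, ii, iv, vii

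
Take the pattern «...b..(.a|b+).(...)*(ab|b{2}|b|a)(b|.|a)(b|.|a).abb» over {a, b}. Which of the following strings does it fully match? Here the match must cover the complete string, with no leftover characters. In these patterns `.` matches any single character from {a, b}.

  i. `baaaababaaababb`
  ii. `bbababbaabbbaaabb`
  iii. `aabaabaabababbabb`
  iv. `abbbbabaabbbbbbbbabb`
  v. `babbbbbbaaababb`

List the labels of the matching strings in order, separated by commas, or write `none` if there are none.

ii, iv, v

i → no match
ii → match
iii → no match
iv → match
v → match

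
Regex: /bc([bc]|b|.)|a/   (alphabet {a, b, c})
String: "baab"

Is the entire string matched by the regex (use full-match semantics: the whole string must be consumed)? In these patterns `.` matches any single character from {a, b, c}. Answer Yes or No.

No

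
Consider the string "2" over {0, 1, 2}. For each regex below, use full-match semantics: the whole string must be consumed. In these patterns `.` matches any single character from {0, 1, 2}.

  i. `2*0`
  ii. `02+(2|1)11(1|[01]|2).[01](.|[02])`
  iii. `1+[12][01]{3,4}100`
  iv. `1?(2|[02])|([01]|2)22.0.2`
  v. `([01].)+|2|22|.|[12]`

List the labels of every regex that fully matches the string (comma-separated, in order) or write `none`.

iv, v

i → no match — must end with "0"
ii → no match — must start with "02"
iii → no match — must start with "1"
iv → match
v → match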